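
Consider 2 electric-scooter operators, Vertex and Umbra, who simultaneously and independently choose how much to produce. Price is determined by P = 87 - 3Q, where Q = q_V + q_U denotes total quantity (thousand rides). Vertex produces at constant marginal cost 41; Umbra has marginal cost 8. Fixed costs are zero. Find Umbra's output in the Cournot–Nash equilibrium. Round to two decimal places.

12.44

Vertex's profit: π_V = (87 - 3Q)q_V - (41q_V). Setting ∂π_V/∂q_V = 0: 46 - 6q_V - 3(q_U) = 0.
Umbra's profit: π_U = (87 - 3Q)q_U - (8q_U). Setting ∂π_U/∂q_U = 0: 79 - 6q_U - 3(q_V) = 0.
Rearranging gives the reaction functions q_V = (46 - 3q_U)/6 and q_U = (79 - 3q_V)/6.
Substituting one into the other gives q_V = 13/9 and q_U = 112/9.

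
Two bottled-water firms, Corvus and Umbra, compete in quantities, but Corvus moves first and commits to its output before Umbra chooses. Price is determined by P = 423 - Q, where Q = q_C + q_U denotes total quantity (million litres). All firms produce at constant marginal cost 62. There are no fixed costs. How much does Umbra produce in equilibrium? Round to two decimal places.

Solve by backward induction. Given q_C, the follower Umbra maximises π_U = (423 - q_C - q_U)q_U - 62q_U.
∂π_U/∂q_U = 361 - q_C - 2q_U = 0 gives the reaction function q_U = (361 - q_C)/2.
Corvus substitutes q_U(q_C) into its own profit: π_C = q_C(423 - q_C - (361 - q_C)/2) - 62q_C = (485/2 - (1/2)q_C)q_C - 62q_C.
Maximising: ∂π_C/∂q_C = 361/2 - q_C = 0, giving q_C = 361/2.
Then q_U = (361 - 361/2)/2 = 361/4.

90.25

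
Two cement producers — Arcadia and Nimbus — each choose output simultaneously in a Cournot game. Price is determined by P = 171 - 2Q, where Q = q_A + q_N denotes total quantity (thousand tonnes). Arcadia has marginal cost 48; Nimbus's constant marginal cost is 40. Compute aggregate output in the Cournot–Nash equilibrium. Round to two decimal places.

42.33

Arcadia's profit: π_A = (171 - 2Q)q_A - (48q_A). Setting ∂π_A/∂q_A = 0: 123 - 4q_A - 2(q_N) = 0.
Nimbus's first-order condition: 131 - 4q_N - 2(q_A) = 0.
Rearranging gives the reaction functions q_A = (123 - 2q_N)/4 and q_N = (131 - 2q_A)/4.
Substituting one into the other gives q_A = 115/6 and q_N = 139/6.
Total output Q = 115/6 + 139/6 = 127/3.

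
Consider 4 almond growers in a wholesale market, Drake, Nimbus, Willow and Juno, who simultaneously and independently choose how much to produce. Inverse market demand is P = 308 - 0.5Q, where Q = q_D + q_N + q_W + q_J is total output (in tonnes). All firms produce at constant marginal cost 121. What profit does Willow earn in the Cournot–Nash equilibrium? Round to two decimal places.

2797.52

Each firm earns π_i = (308 - 0.5Q)q_i - 121q_i.
First-order condition (treating rivals' output as given): 187 - q_i - (1/2)·Σ_{j≠i} q_j = 0.
With identical firms every q_j equals q_i, so Σ_{j≠i} q_j = 3q_i and 187 = (5/2)q_i, giving q_i = 374/5.
Price P = 308 - (1/2)·(1496/5) = 792/5.
Willow's profit: (792/5 - 121)·(374/5) = 2797.5200.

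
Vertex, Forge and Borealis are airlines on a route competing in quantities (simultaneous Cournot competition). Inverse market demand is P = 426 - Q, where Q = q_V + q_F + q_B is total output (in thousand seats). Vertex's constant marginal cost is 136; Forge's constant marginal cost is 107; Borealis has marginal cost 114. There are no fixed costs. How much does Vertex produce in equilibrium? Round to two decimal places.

59.75

Vertex's profit: π_V = (426 - Q)q_V - (136q_V). Setting ∂π_V/∂q_V = 0: 290 - 2q_V - (q_F + q_B) = 0.
Forge's profit: π_F = (426 - Q)q_F - (107q_F). Setting ∂π_F/∂q_F = 0: 319 - 2q_F - (q_V + q_B) = 0.
Borealis's first-order condition: 312 - 2q_B - (q_V + q_F) = 0.
Summing all 3 equations gives 921 − 4Q = 0, hence Q = 921/4.
Back-substituting: q_V = (290 − 921/4) = 239/4, q_F = (319 − 921/4) = 355/4, q_B = (312 − 921/4) = 327/4.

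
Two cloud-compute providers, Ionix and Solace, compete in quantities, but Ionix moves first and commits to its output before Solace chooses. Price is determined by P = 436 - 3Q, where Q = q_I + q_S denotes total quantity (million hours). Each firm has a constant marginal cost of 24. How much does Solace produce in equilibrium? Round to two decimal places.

Solve by backward induction. Given q_I, the follower Solace maximises π_S = (436 - 3q_I - 3q_S)q_S - 24q_S.
Follower FOC: 412 - 3q_I - 6q_S = 0, so q_S(q_I) = (412 - 3q_I)/6.
The leader anticipates this reaction. Substituting into P = 436 - 3Q gives P = 230 - (3/2)q_I, so π_I = (230 - (3/2)q_I)q_I - 24q_I.
Maximising: ∂π_I/∂q_I = 206 - 3q_I = 0, giving q_I = 206/3.
Then q_S = (412 - 3·(206/3))/6 = 103/3.

34.33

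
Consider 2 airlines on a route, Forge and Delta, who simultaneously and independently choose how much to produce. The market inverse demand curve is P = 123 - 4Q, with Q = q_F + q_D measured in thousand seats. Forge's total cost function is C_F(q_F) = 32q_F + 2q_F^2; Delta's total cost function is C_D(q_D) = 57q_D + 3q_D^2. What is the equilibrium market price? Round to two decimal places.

85.16

Forge's profit: π_F = (123 - 4Q)q_F - (32q_F + 2q_F²). Setting ∂π_F/∂q_F = 0: 91 - 12q_F - 4(q_D) = 0.
Delta's profit: π_D = (123 - 4Q)q_D - (57q_D + 3q_D²). Setting ∂π_D/∂q_D = 0: 66 - 14q_D - 4(q_F) = 0.
Rearranging gives the reaction functions q_F = (91 - 4q_D)/12 and q_D = (66 - 4q_F)/14.
Substituting one into the other gives q_F = 505/76 and q_D = 107/38.
Total output Q = 719/76, so price P = 123 - 4·(719/76) = 1618/19.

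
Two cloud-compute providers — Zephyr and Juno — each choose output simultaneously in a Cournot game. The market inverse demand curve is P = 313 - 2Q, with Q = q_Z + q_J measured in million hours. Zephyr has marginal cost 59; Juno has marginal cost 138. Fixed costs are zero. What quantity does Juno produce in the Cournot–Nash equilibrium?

Zephyr's profit: π_Z = (313 - 2Q)q_Z - (59q_Z). Setting ∂π_Z/∂q_Z = 0: 254 - 4q_Z - 2(q_J) = 0.
Juno's first-order condition: 175 - 4q_J - 2(q_Z) = 0.
Best responses: q_Z = (254 - 2q_J)/4, q_J = (175 - 2q_Z)/4.
Substituting one into the other gives q_Z = 111/2 and q_J = 16.

16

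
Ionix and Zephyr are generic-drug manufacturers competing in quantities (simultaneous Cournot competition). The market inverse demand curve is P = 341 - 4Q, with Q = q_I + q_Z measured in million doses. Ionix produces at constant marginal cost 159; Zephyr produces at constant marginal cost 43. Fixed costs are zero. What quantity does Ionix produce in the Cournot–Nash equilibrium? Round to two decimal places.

5.50

Ionix's profit: π_I = (341 - 4Q)q_I - (159q_I). Setting ∂π_I/∂q_I = 0: 182 - 8q_I - 4(q_Z) = 0.
Zephyr's first-order condition: 298 - 8q_Z - 4(q_I) = 0.
So q_I = (182 - 4q_Z)/8 and q_Z = (298 - 4q_I)/8.
Solving the pair: q_I = 11/2, q_Z = 69/2.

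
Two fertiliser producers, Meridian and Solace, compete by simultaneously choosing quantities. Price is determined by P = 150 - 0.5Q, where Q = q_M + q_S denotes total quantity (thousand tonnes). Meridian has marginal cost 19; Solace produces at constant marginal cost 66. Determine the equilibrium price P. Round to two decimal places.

Meridian's profit: π_M = (150 - 0.5Q)q_M - (19q_M). Setting ∂π_M/∂q_M = 0: 131 - q_M - (1/2)(q_S) = 0.
Solace's first-order condition: 84 - q_S - (1/2)(q_M) = 0.
Rearranging gives the reaction functions q_M = (131 - (1/2)q_S) and q_S = (84 - (1/2)q_M).
Substituting one into the other gives q_M = 356/3 and q_S = 74/3.
Total output Q = 430/3, so price P = 150 - (1/2)·(430/3) = 235/3.

78.33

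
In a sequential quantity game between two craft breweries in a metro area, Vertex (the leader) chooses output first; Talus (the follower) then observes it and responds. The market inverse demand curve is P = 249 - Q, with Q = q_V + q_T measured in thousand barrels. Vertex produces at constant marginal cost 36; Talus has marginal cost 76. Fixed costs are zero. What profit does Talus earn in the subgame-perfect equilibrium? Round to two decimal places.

Solve by backward induction. Given q_V, the follower Talus maximises π_T = (249 - q_V - q_T)q_T - 76q_T.
∂π_T/∂q_T = 173 - q_V - 2q_T = 0 gives the reaction function q_T = (173 - q_V)/2.
The leader anticipates this reaction. Substituting into P = 249 - Q gives P = 325/2 - (1/2)q_V, so π_V = (325/2 - (1/2)q_V)q_V - 36q_V.
Leader FOC: 253/2 - q_V = 0, so q_V = 253/2.
Then q_T = (173 - 253/2)/2 = 93/4.
Price P = 249 - 599/4 = 397/4.
Talus's profit: (397/4 - 76)·(93/4) = 540.5625.

540.56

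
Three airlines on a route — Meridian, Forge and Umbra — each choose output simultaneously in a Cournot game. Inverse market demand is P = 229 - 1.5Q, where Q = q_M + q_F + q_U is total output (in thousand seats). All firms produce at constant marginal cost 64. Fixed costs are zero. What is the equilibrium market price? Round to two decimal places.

105.25

A representative firm's profit is π_i = q_i(229 - 1.5Q) - 64q_i.
Setting ∂π_i/∂q_i = 0 with rivals' quantities fixed: 165 - 3q_i - (3/2)·Σ_{j≠i} q_j = 0.
By symmetry each firm produces the same amount; substituting Σ_{j≠i} q_j = 2q_i yields q_i = 165/6 = 55/2.
Total output Q = 165/2, so price P = 229 - (3/2)·(165/2) = 421/4.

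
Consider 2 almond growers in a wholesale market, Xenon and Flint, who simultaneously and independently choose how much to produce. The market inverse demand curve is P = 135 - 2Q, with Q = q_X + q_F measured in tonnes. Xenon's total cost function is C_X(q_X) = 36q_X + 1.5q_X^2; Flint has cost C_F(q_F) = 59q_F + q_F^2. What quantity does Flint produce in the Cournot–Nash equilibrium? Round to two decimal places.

8.79

Xenon's profit: π_X = (135 - 2Q)q_X - (36q_X + (3/2)q_X²). Setting ∂π_X/∂q_X = 0: 99 - 7q_X - 2(q_F) = 0.
Flint's profit: π_F = (135 - 2Q)q_F - (59q_F + q_F²). Setting ∂π_F/∂q_F = 0: 76 - 6q_F - 2(q_X) = 0.
So q_X = (99 - 2q_F)/7 and q_F = (76 - 2q_X)/6.
Substituting one into the other gives q_X = 221/19 and q_F = 167/19.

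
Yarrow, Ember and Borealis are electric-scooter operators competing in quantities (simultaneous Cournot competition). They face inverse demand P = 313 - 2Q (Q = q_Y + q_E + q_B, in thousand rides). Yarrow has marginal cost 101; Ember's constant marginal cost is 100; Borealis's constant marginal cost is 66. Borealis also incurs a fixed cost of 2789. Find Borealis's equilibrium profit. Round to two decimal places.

Yarrow's profit: π_Y = (313 - 2Q)q_Y - (101q_Y). Setting ∂π_Y/∂q_Y = 0: 212 - 4q_Y - 2(q_E + q_B) = 0.
Ember's profit: π_E = (313 - 2Q)q_E - (100q_E). Setting ∂π_E/∂q_E = 0: 213 - 4q_E - 2(q_Y + q_B) = 0.
Borealis's first-order condition: 247 - 4q_B - 2(q_Y + q_E) = 0.
Adding the 3 first-order conditions: 672 − 8Q = 0, so Q = 84.
Back-substituting: q_Y = (212 − 168)/2 = 22, q_E = (213 − 168)/2 = 45/2, q_B = (247 − 168)/2 = 79/2.
Price P = 313 - 2·84 = 145.
Borealis's profit: (145 - 66)·(79/2) - 2789 = 663/2.

331.50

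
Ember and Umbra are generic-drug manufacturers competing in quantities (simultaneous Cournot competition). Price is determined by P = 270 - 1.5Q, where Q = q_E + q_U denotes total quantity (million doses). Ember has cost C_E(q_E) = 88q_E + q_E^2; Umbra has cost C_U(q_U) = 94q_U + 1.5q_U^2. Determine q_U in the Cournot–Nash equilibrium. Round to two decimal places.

21.87

Ember's profit: π_E = (270 - 1.5Q)q_E - (88q_E + q_E²). Setting ∂π_E/∂q_E = 0: 182 - 5q_E - (3/2)(q_U) = 0.
Umbra's profit: π_U = (270 - 1.5Q)q_U - (94q_U + (3/2)q_U²). Setting ∂π_U/∂q_U = 0: 176 - 6q_U - (3/2)(q_E) = 0.
So q_E = (182 - (3/2)q_U)/5 and q_U = (176 - (3/2)q_E)/6.
Substituting one into the other gives q_E = 1104/37 and q_U = 21.8739.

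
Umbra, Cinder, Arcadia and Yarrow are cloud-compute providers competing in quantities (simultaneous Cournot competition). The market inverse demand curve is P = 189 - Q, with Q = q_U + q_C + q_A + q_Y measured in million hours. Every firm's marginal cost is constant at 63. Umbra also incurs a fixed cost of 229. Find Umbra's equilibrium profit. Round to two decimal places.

Each firm earns π_i = (189 - Q)q_i - 63q_i.
Setting ∂π_i/∂q_i = 0 with rivals' quantities fixed: 126 - 2q_i - Σ_{j≠i} q_j = 0.
With identical firms every q_j equals q_i, so Σ_{j≠i} q_j = 3q_i and 126 = 5q_i, giving q_i = 126/5.
Price P = 189 - 504/5 = 441/5.
Umbra's profit: (441/5 - 63)·(126/5) - 229 = 406.0400.

406.04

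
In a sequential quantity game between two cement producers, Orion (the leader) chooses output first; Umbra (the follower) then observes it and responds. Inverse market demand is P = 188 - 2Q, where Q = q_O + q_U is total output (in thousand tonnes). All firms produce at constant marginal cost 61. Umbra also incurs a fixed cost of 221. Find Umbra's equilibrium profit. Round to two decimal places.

283.03

Solve by backward induction. Given q_O, the follower Umbra maximises π_U = (188 - 2q_O - 2q_U)q_U - 61q_U.
Follower FOC: 127 - 2q_O - 4q_U = 0, so q_U(q_O) = (127 - 2q_O)/4.
Orion substitutes q_U(q_O) into its own profit: π_O = q_O(188 - 2q_O - (127 - 2q_O)/2) - 61q_O = (249/2 - q_O)q_O - 61q_O.
Maximising: ∂π_O/∂q_O = 127/2 - 2q_O = 0, giving q_O = 127/4.
Then q_U = (127 - 2·(127/4))/4 = 127/8.
Price P = 188 - 2·(381/8) = 371/4.
Umbra's profit: (371/4 - 61)·(127/8) - 221 = 283.0313.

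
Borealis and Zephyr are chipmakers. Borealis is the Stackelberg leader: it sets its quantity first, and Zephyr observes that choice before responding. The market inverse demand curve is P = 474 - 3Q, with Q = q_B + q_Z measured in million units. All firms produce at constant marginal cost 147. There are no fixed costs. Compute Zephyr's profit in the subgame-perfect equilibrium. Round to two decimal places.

2227.69

Solve by backward induction. Given q_B, the follower Zephyr maximises π_Z = (474 - 3q_B - 3q_Z)q_Z - 147q_Z.
Setting the follower's marginal profit to zero, 327 - 3q_B - 6q_Z = 0, i.e. q_Z = (327 - 3q_B)/6.
Borealis substitutes q_Z(q_B) into its own profit: π_B = q_B(474 - 3q_B - (327 - 3q_B)/2) - 147q_B = (621/2 - (3/2)q_B)q_B - 147q_B.
Maximising: ∂π_B/∂q_B = 327/2 - 3q_B = 0, giving q_B = 109/2.
Then q_Z = (327 - 3·(109/2))/6 = 109/4.
Price P = 474 - 3·(327/4) = 915/4.
Zephyr's profit: (915/4 - 147)·(109/4) = 2227.6875.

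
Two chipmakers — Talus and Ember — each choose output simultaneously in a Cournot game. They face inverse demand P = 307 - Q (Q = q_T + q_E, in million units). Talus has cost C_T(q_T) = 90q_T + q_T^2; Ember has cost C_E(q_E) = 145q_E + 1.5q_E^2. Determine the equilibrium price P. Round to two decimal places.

Talus's profit: π_T = (307 - Q)q_T - (90q_T + q_T²). Setting ∂π_T/∂q_T = 0: 217 - 4q_T - (q_E) = 0.
Ember's first-order condition: 162 - 5q_E - (q_T) = 0.
So q_T = (217 - q_E)/4 and q_E = (162 - q_T)/5.
Substituting one into the other gives q_T = 923/19 and q_E = 431/19.
Total output Q = 1354/19, so price P = 307 - 1354/19 = 235.7368.

235.74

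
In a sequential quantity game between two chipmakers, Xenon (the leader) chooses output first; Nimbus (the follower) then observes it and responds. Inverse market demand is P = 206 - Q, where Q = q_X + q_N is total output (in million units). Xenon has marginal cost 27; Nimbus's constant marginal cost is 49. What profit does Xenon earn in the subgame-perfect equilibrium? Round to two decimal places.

Solve by backward induction. Given q_X, the follower Nimbus maximises π_N = (206 - q_X - q_N)q_N - 49q_N.
Follower FOC: 157 - q_X - 2q_N = 0, so q_N(q_X) = (157 - q_X)/2.
The leader anticipates this reaction. Substituting into P = 206 - Q gives P = 255/2 - (1/2)q_X, so π_X = (255/2 - (1/2)q_X)q_X - 27q_X.
The leader's first-order condition 201/2 - q_X = 0 yields q_X = 201/2.
Then q_N = (157 - 201/2)/2 = 113/4.
Price P = 206 - 515/4 = 309/4.
Xenon's profit: (309/4 - 27)·(201/2) = 5050.1250.

5050.13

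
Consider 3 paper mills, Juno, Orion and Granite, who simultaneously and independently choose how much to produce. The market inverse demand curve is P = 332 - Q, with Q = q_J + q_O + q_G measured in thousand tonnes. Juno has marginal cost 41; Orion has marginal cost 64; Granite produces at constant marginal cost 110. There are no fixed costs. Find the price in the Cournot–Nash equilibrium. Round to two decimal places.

136.75

Juno's profit: π_J = (332 - Q)q_J - (41q_J). Setting ∂π_J/∂q_J = 0: 291 - 2q_J - (q_O + q_G) = 0.
Orion's profit: π_O = (332 - Q)q_O - (64q_O). Setting ∂π_O/∂q_O = 0: 268 - 2q_O - (q_J + q_G) = 0.
Granite's first-order condition: 222 - 2q_G - (q_J + q_O) = 0.
Summing all 3 equations gives 781 − 4Q = 0, hence Q = 781/4.
Back-substituting: q_J = (291 − 781/4) = 383/4, q_O = (268 − 781/4) = 291/4, q_G = (222 − 781/4) = 107/4.
Total output Q = 781/4, so price P = 332 - 781/4 = 547/4.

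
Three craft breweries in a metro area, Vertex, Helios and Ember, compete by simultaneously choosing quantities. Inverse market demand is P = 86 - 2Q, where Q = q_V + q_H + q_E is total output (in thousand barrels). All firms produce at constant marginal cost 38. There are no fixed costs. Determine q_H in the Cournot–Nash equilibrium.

A representative firm's profit is π_i = q_i(86 - 2Q) - 38q_i.
First-order condition (treating rivals' output as given): 48 - 4q_i - 2·Σ_{j≠i} q_j = 0.
With identical firms every q_j equals q_i, so Σ_{j≠i} q_j = 2q_i and 48 = 8q_i, giving q_i = 6.

6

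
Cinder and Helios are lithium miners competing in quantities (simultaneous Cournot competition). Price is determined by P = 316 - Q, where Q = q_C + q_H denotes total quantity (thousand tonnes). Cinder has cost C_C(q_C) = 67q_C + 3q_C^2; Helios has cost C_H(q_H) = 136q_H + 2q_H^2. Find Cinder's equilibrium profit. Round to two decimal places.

3126.48

Cinder's profit: π_C = (316 - Q)q_C - (67q_C + 3q_C²). Setting ∂π_C/∂q_C = 0: 249 - 8q_C - (q_H) = 0.
Helios's first-order condition: 180 - 6q_H - (q_C) = 0.
Best responses: q_C = (249 - q_H)/8, q_H = (180 - q_C)/6.
Substituting one into the other gives q_C = 1314/47 and q_H = 1191/47.
Price P = 316 - 53.2979 = 262.7021.
Cinder's profit: 262.7021·(1314/47) - 67·(1314/47) - 3(1314/47)² = 3126.4753.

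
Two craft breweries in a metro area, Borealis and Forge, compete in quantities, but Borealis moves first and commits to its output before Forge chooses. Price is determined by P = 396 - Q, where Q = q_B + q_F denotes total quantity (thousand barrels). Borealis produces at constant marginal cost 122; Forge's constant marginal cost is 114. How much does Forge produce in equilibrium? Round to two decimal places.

Solve by backward induction. Given q_B, the follower Forge maximises π_F = (396 - q_B - q_F)q_F - 114q_F.
∂π_F/∂q_F = 282 - q_B - 2q_F = 0 gives the reaction function q_F = (282 - q_B)/2.
The leader anticipates this reaction. Substituting into P = 396 - Q gives P = 255 - (1/2)q_B, so π_B = (255 - (1/2)q_B)q_B - 122q_B.
Leader FOC: 133 - q_B = 0, so q_B = 133.
Then q_F = (282 - 133)/2 = 149/2.

74.50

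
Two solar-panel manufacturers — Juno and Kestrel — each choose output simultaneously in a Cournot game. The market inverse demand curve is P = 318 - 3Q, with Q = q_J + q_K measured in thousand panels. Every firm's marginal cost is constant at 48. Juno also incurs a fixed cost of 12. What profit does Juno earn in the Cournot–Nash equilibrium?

Each firm earns π_i = (318 - 3Q)q_i - 48q_i.
First-order condition (treating rivals' output as given): 270 - 6q_i - 3q_j = 0.
With identical firms every q_j equals q_i, so q_j = q_i and 270 = 9q_i, giving q_i = 30.
Price P = 318 - 3·60 = 138.
Juno's profit: (138 - 48)·30 - 12 = 2688.

2688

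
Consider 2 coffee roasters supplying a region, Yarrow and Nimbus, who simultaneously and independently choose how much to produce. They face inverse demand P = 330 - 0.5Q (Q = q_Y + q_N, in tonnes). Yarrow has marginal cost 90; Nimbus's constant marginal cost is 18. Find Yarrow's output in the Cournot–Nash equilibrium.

Yarrow's profit: π_Y = (330 - 0.5Q)q_Y - (90q_Y). Setting ∂π_Y/∂q_Y = 0: 240 - q_Y - (1/2)(q_N) = 0.
Nimbus's profit: π_N = (330 - 0.5Q)q_N - (18q_N). Setting ∂π_N/∂q_N = 0: 312 - q_N - (1/2)(q_Y) = 0.
Best responses: q_Y = (240 - (1/2)q_N), q_N = (312 - (1/2)q_Y).
Solving the pair: q_Y = 112, q_N = 256.

112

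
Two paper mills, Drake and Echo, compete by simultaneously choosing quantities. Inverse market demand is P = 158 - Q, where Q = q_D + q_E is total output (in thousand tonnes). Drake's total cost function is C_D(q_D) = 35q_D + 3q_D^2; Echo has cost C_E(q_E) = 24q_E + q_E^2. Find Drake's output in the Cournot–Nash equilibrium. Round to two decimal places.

Drake's profit: π_D = (158 - Q)q_D - (35q_D + 3q_D²). Setting ∂π_D/∂q_D = 0: 123 - 8q_D - (q_E) = 0.
Echo's first-order condition: 134 - 4q_E - (q_D) = 0.
Rearranging gives the reaction functions q_D = (123 - q_E)/8 and q_E = (134 - q_D)/4.
Solving the pair: q_D = 358/31, q_E = 949/31.

11.55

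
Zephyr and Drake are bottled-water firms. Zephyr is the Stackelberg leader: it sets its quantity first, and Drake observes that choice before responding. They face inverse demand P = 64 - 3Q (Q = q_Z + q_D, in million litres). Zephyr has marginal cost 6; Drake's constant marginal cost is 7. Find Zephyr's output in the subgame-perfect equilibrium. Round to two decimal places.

9.83

The follower Drake best-responds to any q_Z: π_D = (64 - 3Q)q_D - 7q_D.
Setting the follower's marginal profit to zero, 57 - 3q_Z - 6q_D = 0, i.e. q_D = (57 - 3q_Z)/6.
The leader anticipates this reaction. Substituting into P = 64 - 3Q gives P = 71/2 - (3/2)q_Z, so π_Z = (71/2 - (3/2)q_Z)q_Z - 6q_Z.
The leader's first-order condition 59/2 - 3q_Z = 0 yields q_Z = 59/6.
Then q_D = (57 - 3·(59/6))/6 = 55/12.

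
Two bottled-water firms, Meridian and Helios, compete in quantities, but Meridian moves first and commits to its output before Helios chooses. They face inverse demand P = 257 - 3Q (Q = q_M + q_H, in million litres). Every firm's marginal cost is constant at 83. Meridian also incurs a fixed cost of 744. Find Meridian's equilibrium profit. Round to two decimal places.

Solve by backward induction. Given q_M, the follower Helios maximises π_H = (257 - 3q_M - 3q_H)q_H - 83q_H.
∂π_H/∂q_H = 174 - 3q_M - 6q_H = 0 gives the reaction function q_H = (174 - 3q_M)/6.
The leader anticipates this reaction. Substituting into P = 257 - 3Q gives P = 170 - (3/2)q_M, so π_M = (170 - (3/2)q_M)q_M - 83q_M.
Maximising: ∂π_M/∂q_M = 87 - 3q_M = 0, giving q_M = 29.
Then q_H = (174 - 3·29)/6 = 29/2.
Price P = 257 - 3·(87/2) = 253/2.
Meridian's profit: (253/2 - 83)·29 - 744 = 1035/2.

517.50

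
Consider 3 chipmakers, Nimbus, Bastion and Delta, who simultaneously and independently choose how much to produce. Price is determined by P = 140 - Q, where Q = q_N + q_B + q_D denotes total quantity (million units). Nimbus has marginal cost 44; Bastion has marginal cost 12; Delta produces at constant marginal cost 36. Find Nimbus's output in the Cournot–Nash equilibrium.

Nimbus's profit: π_N = (140 - Q)q_N - (44q_N). Setting ∂π_N/∂q_N = 0: 96 - 2q_N - (q_B + q_D) = 0.
Bastion's profit: π_B = (140 - Q)q_B - (12q_B). Setting ∂π_B/∂q_B = 0: 128 - 2q_B - (q_N + q_D) = 0.
Delta's profit: π_D = (140 - Q)q_D - (36q_D). Setting ∂π_D/∂q_D = 0: 104 - 2q_D - (q_N + q_B) = 0.
Adding the 3 first-order conditions: 328 − 4Q = 0, so Q = 82.
Back-substituting: q_N = (96 − 82) = 14, q_B = (128 − 82) = 46, q_D = (104 − 82) = 22.

14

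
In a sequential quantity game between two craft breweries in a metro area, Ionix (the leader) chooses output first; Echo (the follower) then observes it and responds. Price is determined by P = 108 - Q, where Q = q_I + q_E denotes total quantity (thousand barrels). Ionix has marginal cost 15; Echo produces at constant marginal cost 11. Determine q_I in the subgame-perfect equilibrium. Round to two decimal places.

44.50

Solve by backward induction. Given q_I, the follower Echo maximises π_E = (108 - q_I - q_E)q_E - 11q_E.
Setting the follower's marginal profit to zero, 97 - q_I - 2q_E = 0, i.e. q_E = (97 - q_I)/2.
Ionix substitutes q_E(q_I) into its own profit: π_I = q_I(108 - q_I - (97 - q_I)/2) - 15q_I = (119/2 - (1/2)q_I)q_I - 15q_I.
The leader's first-order condition 89/2 - q_I = 0 yields q_I = 89/2.
Then q_E = (97 - 89/2)/2 = 105/4.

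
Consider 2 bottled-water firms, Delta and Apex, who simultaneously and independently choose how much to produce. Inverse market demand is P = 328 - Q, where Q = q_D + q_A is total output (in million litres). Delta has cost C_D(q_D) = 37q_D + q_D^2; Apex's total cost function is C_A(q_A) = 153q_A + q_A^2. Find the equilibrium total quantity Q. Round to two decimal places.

93.20

Delta's profit: π_D = (328 - Q)q_D - (37q_D + q_D²). Setting ∂π_D/∂q_D = 0: 291 - 4q_D - (q_A) = 0.
Apex's first-order condition: 175 - 4q_A - (q_D) = 0.
Best responses: q_D = (291 - q_A)/4, q_A = (175 - q_D)/4.
Substituting one into the other gives q_D = 989/15 and q_A = 409/15.
Total output Q = 989/15 + 409/15 = 466/5.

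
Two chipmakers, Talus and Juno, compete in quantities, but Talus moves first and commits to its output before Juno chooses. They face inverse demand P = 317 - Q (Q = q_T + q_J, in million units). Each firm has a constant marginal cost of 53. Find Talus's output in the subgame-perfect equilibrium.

132

The follower Juno best-responds to any q_T: π_J = (317 - Q)q_J - 53q_J.
Follower FOC: 264 - q_T - 2q_J = 0, so q_J(q_T) = (264 - q_T)/2.
Talus substitutes q_J(q_T) into its own profit: π_T = q_T(317 - q_T - (264 - q_T)/2) - 53q_T = (185 - (1/2)q_T)q_T - 53q_T.
Leader FOC: 132 - q_T = 0, so q_T = 132.
Then q_J = (264 - 132)/2 = 66.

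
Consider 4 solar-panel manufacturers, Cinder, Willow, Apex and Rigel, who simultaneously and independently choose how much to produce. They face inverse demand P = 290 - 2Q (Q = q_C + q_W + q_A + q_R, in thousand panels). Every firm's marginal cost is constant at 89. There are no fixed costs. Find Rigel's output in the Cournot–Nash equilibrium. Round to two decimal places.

20.10

A representative firm's profit is π_i = q_i(290 - 2Q) - 89q_i.
First-order condition (treating rivals' output as given): 201 - 4q_i - 2·Σ_{j≠i} q_j = 0.
With identical firms every q_j equals q_i, so Σ_{j≠i} q_j = 3q_i and 201 = 10q_i, giving q_i = 201/10.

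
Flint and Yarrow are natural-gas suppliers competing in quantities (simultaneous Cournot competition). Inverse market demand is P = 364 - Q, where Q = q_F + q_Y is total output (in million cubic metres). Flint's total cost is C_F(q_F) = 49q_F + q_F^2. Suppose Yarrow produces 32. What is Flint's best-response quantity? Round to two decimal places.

70.75

With the rival's output fixed at 32, Flint's profit is π_F = (364 - 32 - q_F)q_F - (49q_F + q_F²) = (332 - q_F)q_F - (49q_F + q_F²).
∂π_F/∂q_F = 283 - 4q_F = 0, so q_F = 283/4.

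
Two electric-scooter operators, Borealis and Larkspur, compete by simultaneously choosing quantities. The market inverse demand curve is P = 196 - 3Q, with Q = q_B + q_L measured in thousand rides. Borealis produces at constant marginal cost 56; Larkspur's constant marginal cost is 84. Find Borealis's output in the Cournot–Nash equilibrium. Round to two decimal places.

18.67

Borealis's profit: π_B = (196 - 3Q)q_B - (56q_B). Setting ∂π_B/∂q_B = 0: 140 - 6q_B - 3(q_L) = 0.
Larkspur's first-order condition: 112 - 6q_L - 3(q_B) = 0.
So q_B = (140 - 3q_L)/6 and q_L = (112 - 3q_B)/6.
Solving the pair: q_B = 56/3, q_L = 28/3.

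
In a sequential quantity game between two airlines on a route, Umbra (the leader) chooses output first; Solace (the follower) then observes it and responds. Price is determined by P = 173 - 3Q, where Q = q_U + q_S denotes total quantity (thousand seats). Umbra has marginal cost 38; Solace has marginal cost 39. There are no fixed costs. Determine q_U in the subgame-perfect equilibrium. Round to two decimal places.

Solve by backward induction. Given q_U, the follower Solace maximises π_S = (173 - 3q_U - 3q_S)q_S - 39q_S.
∂π_S/∂q_S = 134 - 3q_U - 6q_S = 0 gives the reaction function q_S = (134 - 3q_U)/6.
The leader anticipates this reaction. Substituting into P = 173 - 3Q gives P = 106 - (3/2)q_U, so π_U = (106 - (3/2)q_U)q_U - 38q_U.
Leader FOC: 68 - 3q_U = 0, so q_U = 68/3.
Then q_S = (134 - 3·(68/3))/6 = 11.

22.67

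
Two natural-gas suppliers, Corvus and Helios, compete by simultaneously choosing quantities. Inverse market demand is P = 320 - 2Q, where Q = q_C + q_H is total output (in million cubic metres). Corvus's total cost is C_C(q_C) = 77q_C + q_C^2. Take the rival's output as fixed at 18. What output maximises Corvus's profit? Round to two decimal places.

34.50

With the rival's output fixed at 18, Corvus's profit is π_C = (320 - 2·18 - 2q_C)q_C - (77q_C + q_C²) = (284 - 2q_C)q_C - (77q_C + q_C²).
∂π_C/∂q_C = 207 - 6q_C = 0, so q_C = 69/2.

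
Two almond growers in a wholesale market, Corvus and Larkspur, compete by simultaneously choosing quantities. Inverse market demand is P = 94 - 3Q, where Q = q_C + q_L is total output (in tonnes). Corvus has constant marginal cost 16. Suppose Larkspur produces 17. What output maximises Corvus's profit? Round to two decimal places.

With the rival's output fixed at 17, Corvus's profit is π_C = (94 - 3·17 - 3q_C)q_C - (16q_C) = (43 - 3q_C)q_C - (16q_C).
∂π_C/∂q_C = 27 - 6q_C = 0, so q_C = 9/2.

4.50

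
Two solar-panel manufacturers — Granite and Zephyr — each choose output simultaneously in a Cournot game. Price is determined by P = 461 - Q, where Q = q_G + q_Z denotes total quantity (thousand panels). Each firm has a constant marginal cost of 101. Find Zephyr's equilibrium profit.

Each firm earns π_i = (461 - Q)q_i - 101q_i.
Setting ∂π_i/∂q_i = 0 with rivals' quantities fixed: 360 - 2q_i - q_j = 0.
With identical firms every q_j equals q_i, so q_j = q_i and 360 = 3q_i, giving q_i = 120.
Price P = 461 - 240 = 221.
Zephyr's profit: (221 - 101)·120 = 14400.

14400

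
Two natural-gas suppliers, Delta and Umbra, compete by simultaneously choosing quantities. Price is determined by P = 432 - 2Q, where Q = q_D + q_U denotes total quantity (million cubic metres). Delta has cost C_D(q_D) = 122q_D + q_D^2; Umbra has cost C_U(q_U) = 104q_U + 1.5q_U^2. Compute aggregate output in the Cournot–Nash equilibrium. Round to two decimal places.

75.32

Delta's profit: π_D = (432 - 2Q)q_D - (122q_D + q_D²). Setting ∂π_D/∂q_D = 0: 310 - 6q_D - 2(q_U) = 0.
Umbra's first-order condition: 328 - 7q_U - 2(q_D) = 0.
So q_D = (310 - 2q_U)/6 and q_U = (328 - 2q_D)/7.
Solving the pair: q_D = 757/19, q_U = 674/19.
Total output Q = 757/19 + 674/19 = 1431/19.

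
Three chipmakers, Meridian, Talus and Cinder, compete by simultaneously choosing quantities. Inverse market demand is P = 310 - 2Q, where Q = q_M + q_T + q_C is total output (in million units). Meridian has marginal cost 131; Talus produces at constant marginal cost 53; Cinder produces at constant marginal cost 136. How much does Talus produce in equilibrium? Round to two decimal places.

52.25

Meridian's profit: π_M = (310 - 2Q)q_M - (131q_M). Setting ∂π_M/∂q_M = 0: 179 - 4q_M - 2(q_T + q_C) = 0.
Talus's first-order condition: 257 - 4q_T - 2(q_M + q_C) = 0.
Cinder's first-order condition: 174 - 4q_C - 2(q_M + q_T) = 0.
Adding the 3 first-order conditions: 610 − 8Q = 0, so Q = 305/4.
Back-substituting: q_M = (179 − 305/2)/2 = 53/4, q_T = (257 − 305/2)/2 = 209/4, q_C = (174 − 305/2)/2 = 43/4.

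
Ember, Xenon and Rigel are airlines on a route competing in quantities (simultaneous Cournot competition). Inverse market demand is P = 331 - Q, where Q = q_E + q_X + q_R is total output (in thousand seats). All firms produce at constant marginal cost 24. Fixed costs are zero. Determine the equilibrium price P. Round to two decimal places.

100.75

Each firm earns π_i = (331 - Q)q_i - 24q_i.
Setting ∂π_i/∂q_i = 0 with rivals' quantities fixed: 307 - 2q_i - Σ_{j≠i} q_j = 0.
By symmetry each firm produces the same amount; substituting Σ_{j≠i} q_j = 2q_i yields q_i = 307/4.
Total output Q = 921/4, so price P = 331 - 921/4 = 403/4.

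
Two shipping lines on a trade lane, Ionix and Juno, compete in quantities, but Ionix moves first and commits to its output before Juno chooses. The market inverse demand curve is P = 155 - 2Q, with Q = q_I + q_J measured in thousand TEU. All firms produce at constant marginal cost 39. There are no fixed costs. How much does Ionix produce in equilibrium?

29

Solve by backward induction. Given q_I, the follower Juno maximises π_J = (155 - 2q_I - 2q_J)q_J - 39q_J.
∂π_J/∂q_J = 116 - 2q_I - 4q_J = 0 gives the reaction function q_J = (116 - 2q_I)/4.
The leader anticipates this reaction. Substituting into P = 155 - 2Q gives P = 97 - q_I, so π_I = (97 - q_I)q_I - 39q_I.
Maximising: ∂π_I/∂q_I = 58 - 2q_I = 0, giving q_I = 29.
Then q_J = (116 - 2·29)/4 = 29/2.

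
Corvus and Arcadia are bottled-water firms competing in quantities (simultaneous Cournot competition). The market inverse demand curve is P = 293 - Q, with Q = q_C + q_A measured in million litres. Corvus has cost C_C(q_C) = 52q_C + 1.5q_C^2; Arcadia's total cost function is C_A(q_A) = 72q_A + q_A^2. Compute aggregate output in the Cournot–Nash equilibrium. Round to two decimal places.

84.58

Corvus's profit: π_C = (293 - Q)q_C - (52q_C + (3/2)q_C²). Setting ∂π_C/∂q_C = 0: 241 - 5q_C - (q_A) = 0.
Arcadia's first-order condition: 221 - 4q_A - (q_C) = 0.
Best responses: q_C = (241 - q_A)/5, q_A = (221 - q_C)/4.
Solving the pair: q_C = 743/19, q_A = 864/19.
Total output Q = 743/19 + 864/19 = 1607/19.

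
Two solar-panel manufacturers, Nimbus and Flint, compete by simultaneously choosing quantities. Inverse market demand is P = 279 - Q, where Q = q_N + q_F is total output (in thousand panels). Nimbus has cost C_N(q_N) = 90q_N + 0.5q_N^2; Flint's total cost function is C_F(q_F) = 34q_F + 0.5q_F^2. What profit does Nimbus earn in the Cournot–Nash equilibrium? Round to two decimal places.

2430.09

Nimbus's profit: π_N = (279 - Q)q_N - (90q_N + (1/2)q_N²). Setting ∂π_N/∂q_N = 0: 189 - 3q_N - (q_F) = 0.
Flint's profit: π_F = (279 - Q)q_F - (34q_F + (1/2)q_F²). Setting ∂π_F/∂q_F = 0: 245 - 3q_F - (q_N) = 0.
Best responses: q_N = (189 - q_F)/3, q_F = (245 - q_N)/3.
Solving the pair: q_N = 161/4, q_F = 273/4.
Price P = 279 - 217/2 = 341/2.
Nimbus's profit: (341/2)·(161/4) - 90·(161/4) - (1/2)(161/4)² = 2430.0938.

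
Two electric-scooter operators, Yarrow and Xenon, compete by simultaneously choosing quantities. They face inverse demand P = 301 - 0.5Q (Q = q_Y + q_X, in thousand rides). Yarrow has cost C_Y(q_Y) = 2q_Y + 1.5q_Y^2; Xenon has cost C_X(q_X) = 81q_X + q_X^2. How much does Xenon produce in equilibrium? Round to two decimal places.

62.17

Yarrow's profit: π_Y = (301 - 0.5Q)q_Y - (2q_Y + (3/2)q_Y²). Setting ∂π_Y/∂q_Y = 0: 299 - 4q_Y - (1/2)(q_X) = 0.
Xenon's profit: π_X = (301 - 0.5Q)q_X - (81q_X + q_X²). Setting ∂π_X/∂q_X = 0: 220 - 3q_X - (1/2)(q_Y) = 0.
Rearranging gives the reaction functions q_Y = (299 - (1/2)q_X)/4 and q_X = (220 - (1/2)q_Y)/3.
Substituting one into the other gives q_Y = 66.9787 and q_X = 62.1702.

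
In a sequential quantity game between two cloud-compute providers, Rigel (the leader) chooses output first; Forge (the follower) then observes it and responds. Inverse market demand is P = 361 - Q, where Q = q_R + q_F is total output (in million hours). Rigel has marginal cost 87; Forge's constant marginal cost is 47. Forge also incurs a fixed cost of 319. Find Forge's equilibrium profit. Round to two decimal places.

9383.25

Solve by backward induction. Given q_R, the follower Forge maximises π_F = (361 - q_R - q_F)q_F - 47q_F.
Follower FOC: 314 - q_R - 2q_F = 0, so q_F(q_R) = (314 - q_R)/2.
Rigel substitutes q_F(q_R) into its own profit: π_R = q_R(361 - q_R - (314 - q_R)/2) - 87q_R = (204 - (1/2)q_R)q_R - 87q_R.
Maximising: ∂π_R/∂q_R = 117 - q_R = 0, giving q_R = 117.
Then q_F = (314 - 117)/2 = 197/2.
Price P = 361 - 431/2 = 291/2.
Forge's profit: (291/2 - 47)·(197/2) - 319 = 9383.2500.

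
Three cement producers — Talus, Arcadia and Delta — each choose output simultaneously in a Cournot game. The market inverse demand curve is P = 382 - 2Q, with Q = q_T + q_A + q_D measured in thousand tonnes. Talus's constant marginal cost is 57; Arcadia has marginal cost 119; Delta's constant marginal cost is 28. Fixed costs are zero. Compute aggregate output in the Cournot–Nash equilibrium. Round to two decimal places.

117.75

Talus's profit: π_T = (382 - 2Q)q_T - (57q_T). Setting ∂π_T/∂q_T = 0: 325 - 4q_T - 2(q_A + q_D) = 0.
Arcadia's first-order condition: 263 - 4q_A - 2(q_T + q_D) = 0.
Delta's first-order condition: 354 - 4q_D - 2(q_T + q_A) = 0.
Adding the 3 conditions: 942 − 4Q − 4Q = 0, i.e. Q = 471/4.
Back-substituting: q_T = (325 − 471/2)/2 = 179/4, q_A = (263 − 471/2)/2 = 55/4, q_D = (354 − 471/2)/2 = 237/4.
Total output Q = 179/4 + 55/4 + 237/4 = 471/4.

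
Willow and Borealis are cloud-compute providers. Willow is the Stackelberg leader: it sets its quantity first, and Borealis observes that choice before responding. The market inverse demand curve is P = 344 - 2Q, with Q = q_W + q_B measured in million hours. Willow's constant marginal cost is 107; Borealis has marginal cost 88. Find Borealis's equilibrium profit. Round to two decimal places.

Solve by backward induction. Given q_W, the follower Borealis maximises π_B = (344 - 2q_W - 2q_B)q_B - 88q_B.
∂π_B/∂q_B = 256 - 2q_W - 4q_B = 0 gives the reaction function q_B = (256 - 2q_W)/4.
The leader anticipates this reaction. Substituting into P = 344 - 2Q gives P = 216 - q_W, so π_W = (216 - q_W)q_W - 107q_W.
The leader's first-order condition 109 - 2q_W = 0 yields q_W = 109/2.
Then q_B = (256 - 2·(109/2))/4 = 147/4.
Price P = 344 - 2·(365/4) = 323/2.
Borealis's profit: (323/2 - 88)·(147/4) = 2701.1250.

2701.13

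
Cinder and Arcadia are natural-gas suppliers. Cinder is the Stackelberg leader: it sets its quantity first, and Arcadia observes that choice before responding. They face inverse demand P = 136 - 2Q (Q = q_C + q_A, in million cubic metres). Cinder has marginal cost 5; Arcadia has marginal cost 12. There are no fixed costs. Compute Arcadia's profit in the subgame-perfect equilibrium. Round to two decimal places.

378.13

Solve by backward induction. Given q_C, the follower Arcadia maximises π_A = (136 - 2q_C - 2q_A)q_A - 12q_A.
Follower FOC: 124 - 2q_C - 4q_A = 0, so q_A(q_C) = (124 - 2q_C)/4.
The leader anticipates this reaction. Substituting into P = 136 - 2Q gives P = 74 - q_C, so π_C = (74 - q_C)q_C - 5q_C.
Maximising: ∂π_C/∂q_C = 69 - 2q_C = 0, giving q_C = 69/2.
Then q_A = (124 - 2·(69/2))/4 = 55/4.
Price P = 136 - 2·(193/4) = 79/2.
Arcadia's profit: (79/2 - 12)·(55/4) = 378.1250.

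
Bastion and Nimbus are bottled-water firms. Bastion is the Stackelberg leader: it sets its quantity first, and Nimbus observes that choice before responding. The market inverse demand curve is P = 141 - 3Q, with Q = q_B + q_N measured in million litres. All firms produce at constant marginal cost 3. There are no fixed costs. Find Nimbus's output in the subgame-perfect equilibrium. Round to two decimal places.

Solve by backward induction. Given q_B, the follower Nimbus maximises π_N = (141 - 3q_B - 3q_N)q_N - 3q_N.
Follower FOC: 138 - 3q_B - 6q_N = 0, so q_N(q_B) = (138 - 3q_B)/6.
The leader anticipates this reaction. Substituting into P = 141 - 3Q gives P = 72 - (3/2)q_B, so π_B = (72 - (3/2)q_B)q_B - 3q_B.
Leader FOC: 69 - 3q_B = 0, so q_B = 23.
Then q_N = (138 - 3·23)/6 = 23/2.

11.50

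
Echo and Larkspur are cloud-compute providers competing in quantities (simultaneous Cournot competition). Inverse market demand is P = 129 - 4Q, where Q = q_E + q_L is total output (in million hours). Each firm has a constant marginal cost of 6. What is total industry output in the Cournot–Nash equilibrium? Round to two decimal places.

20.50

A representative firm's profit is π_i = q_i(129 - 4Q) - 6q_i.
First-order condition (treating rivals' output as given): 123 - 8q_i - 4q_j = 0.
With identical firms every q_j equals q_i, so q_j = q_i and 123 = 12q_i, giving q_i = 41/4.
Total output Q = 41/4 + 41/4 = 41/2.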